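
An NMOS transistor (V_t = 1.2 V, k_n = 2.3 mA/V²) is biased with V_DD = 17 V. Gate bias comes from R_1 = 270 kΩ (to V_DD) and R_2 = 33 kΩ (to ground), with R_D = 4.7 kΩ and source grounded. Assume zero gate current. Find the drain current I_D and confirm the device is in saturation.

I_D ≈ 0.49 mA

V_G = V_DD·R_2/(R_1+R_2) = 17×33/303 = 1.85 V. With the source grounded, V_GS = V_G = 1.85 V.
Assume saturation: I_D = (k_n/2)(V_GS − V_t)² = (2.3/2)×(1.85 − 1.2)² = 1.15×0.651² = 0.488 mA.
V_DS = V_DD − I_D·R_D = 17 − 0.488×4.7 = 14.7 V.
Saturation requires V_DS ≥ V_GS − V_t = 0.651 V; 14.7 ≥ 0.651 ✓.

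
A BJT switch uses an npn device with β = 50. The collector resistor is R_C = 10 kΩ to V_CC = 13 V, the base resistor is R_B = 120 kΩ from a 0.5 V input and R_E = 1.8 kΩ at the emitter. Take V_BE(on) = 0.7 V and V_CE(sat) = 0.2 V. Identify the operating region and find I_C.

cutoff; I_C ≈ 0

V_BB = 0.5 V ≤ V_BE(on) = 0.7 V, so the base-emitter junction is not forward biased.
The transistor is in cutoff: I_B = I_C = 0.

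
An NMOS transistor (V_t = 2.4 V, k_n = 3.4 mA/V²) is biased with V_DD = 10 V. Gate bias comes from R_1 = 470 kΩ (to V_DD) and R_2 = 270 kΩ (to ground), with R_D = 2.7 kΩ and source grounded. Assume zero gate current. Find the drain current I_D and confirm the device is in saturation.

I_D ≈ 2.7 mA

V_G = V_DD·R_2/(R_1+R_2) = 10×270/740 = 3.65 V. With the source grounded, V_GS = V_G = 3.65 V.
Assume saturation: I_D = (k_n/2)(V_GS − V_t)² = (3.4/2)×(3.65 − 2.4)² = 1.7×1.25² = 2.65 mA.
V_DS = V_DD − I_D·R_D = 10 − 2.65×2.7 = 2.84 V.
Saturation requires V_DS ≥ V_GS − V_t = 1.25 V; 2.84 ≥ 1.25 ✓.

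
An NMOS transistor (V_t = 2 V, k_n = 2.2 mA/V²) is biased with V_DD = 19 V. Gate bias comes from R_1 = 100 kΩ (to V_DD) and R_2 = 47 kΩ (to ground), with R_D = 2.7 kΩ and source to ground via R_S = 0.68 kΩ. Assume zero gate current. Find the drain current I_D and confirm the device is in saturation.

I_D ≈ 3.4 mA

V_G = V_DD·R_2/(R_1+R_2) = 19×47/147 = 6.07 V.
Assume saturation: I_D = (k_n/2)(V_GS − V_t)² with V_GS = V_G − I_D·R_S = 6.07 − 0.68·I_D.
Substituting gives 0.509·I_D² − 7.1·I_D + 18.3 = 0, with roots I_D = 3.41 or 10.5 mA.
The root I_D = 10.5 mA gives V_GS = -1.1 V ≤ V_t, so take I_D = 3.41 mA.
Then V_GS = 3.76 V and V_DS = V_DD − I_D(R_D+R_S) = 19 − 3.41×3.38 = 7.49 V.
Saturation requires V_DS ≥ V_GS − V_t = 1.76 V; 7.49 ≥ 1.76 ✓.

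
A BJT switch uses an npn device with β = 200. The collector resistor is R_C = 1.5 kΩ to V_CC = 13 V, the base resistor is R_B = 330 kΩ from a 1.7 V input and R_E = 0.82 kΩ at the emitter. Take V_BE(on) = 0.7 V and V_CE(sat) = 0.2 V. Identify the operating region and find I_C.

active; I_C ≈ 0.4 mA

Assume active. Base-emitter loop: I_B = (V_BB − V_BE)/(R_B + (β+1)R_E) = (1.7 − 0.7)/(330 + 201×0.82) = 0.00202 mA.
I_C = β·I_B = 200×0.00202 = 0.404 mA.
V_CE = V_CC − I_C·R_C − I_E·R_E = 13 − 0.404×1.5 − 0.406×0.82 = 12.1 V > V_CE(sat), so the active-region assumption holds.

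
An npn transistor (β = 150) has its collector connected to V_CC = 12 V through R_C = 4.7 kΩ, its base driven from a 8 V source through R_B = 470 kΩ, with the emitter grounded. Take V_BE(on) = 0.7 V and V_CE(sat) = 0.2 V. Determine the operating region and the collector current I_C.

Assume active. Base-emitter loop: I_B = (V_BB − V_BE)/R_B = (8 − 0.7)/470 = 0.0155 mA.
I_C = β·I_B = 150×0.0155 = 2.33 mA.
V_CE = V_CC − I_C·R_C = 12 − 2.33×4.7 = 1.05 V > V_CE(sat), so the active-region assumption holds.

active; I_C ≈ 2.3 mA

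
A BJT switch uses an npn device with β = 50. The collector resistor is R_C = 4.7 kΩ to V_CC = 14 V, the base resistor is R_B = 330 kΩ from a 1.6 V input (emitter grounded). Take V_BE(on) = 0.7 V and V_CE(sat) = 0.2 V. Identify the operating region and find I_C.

Assume active. Base-emitter loop: I_B = (V_BB − V_BE)/R_B = (1.6 − 0.7)/330 = 0.00273 mA.
I_C = β·I_B = 50×0.00273 = 0.136 mA.
V_CE = V_CC − I_C·R_C = 14 − 0.136×4.7 = 13.4 V > V_CE(sat), so the active-region assumption holds.

active; I_C ≈ 0.14 mA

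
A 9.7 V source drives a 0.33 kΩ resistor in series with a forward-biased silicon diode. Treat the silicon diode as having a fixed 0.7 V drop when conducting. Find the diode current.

KVL around the loop: 9.7 = V_D + I·R = 0.7 + I × 0.33 kΩ.
So I = (9.7 − 0.7) / 0.33 kΩ = 9 / 0.33 = 27.3 mA.

I ≈ 27 mA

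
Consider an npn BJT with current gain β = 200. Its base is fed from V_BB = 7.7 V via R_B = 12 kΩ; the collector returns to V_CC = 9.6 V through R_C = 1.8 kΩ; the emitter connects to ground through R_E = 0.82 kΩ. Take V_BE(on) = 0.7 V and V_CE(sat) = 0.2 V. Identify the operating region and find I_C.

Assume active: I_B = (7.7 − 0.7)/(12 + 201×0.82) = 0.0396 mA, I_C = β·I_B = 7.92 mA.
Then V_CE = 9.6 − 7.92×1.8 − 7.96×0.82 = -11.2 V < 0.2 V — the active assumption fails.
Re-solve with V_CE = 0.2 V. KCL at the emitter: V_E/R_E = (V_BB−0.7−V_E)/R_B + (V_CC−0.2−V_E)/R_C, giving V_E = 3.12 V.
I_C = (V_CC − 0.2 − V_E)/R_C = (9.4 − 3.12)/1.8 = 3.49 mA.
Check: I_B = (7 − 3.12)/12 = 0.323 mA, and β·I_B = 64.6 mA > I_C, confirming saturation.

saturation; I_C ≈ 3.5 mA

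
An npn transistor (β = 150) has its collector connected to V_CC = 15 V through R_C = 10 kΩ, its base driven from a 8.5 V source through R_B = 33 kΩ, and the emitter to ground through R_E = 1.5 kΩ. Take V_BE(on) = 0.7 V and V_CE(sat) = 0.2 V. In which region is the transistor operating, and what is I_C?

Assume active: I_B = (8.5 − 0.7)/(33 + 151×1.5) = 0.0301 mA, I_C = β·I_B = 4.51 mA.
Then V_CE = 15 − 4.51×10 − 4.54×1.5 = -36.9 V < 0.2 V — the active assumption fails.
Re-solve with V_CE = 0.2 V. KCL at the emitter: V_E/R_E = (V_BB−0.7−V_E)/R_B + (V_CC−0.2−V_E)/R_C, giving V_E = 2.15 V.
I_C = (V_CC − 0.2 − V_E)/R_C = (14.8 − 2.15)/10 = 1.26 mA.
Check: I_B = (7.8 − 2.15)/33 = 0.171 mA, and β·I_B = 25.7 mA > I_C, confirming saturation.

saturation; I_C ≈ 1.3 mA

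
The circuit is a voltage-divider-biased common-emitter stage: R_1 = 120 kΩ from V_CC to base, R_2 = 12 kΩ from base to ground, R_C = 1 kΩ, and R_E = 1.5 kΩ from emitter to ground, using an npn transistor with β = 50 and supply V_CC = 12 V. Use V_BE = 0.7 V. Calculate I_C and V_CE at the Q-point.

I_C ≈ 0.22 mA, V_CE ≈ 11 V

Thevenize the base divider: V_Th = V_CC·R_2/(R_1+R_2) = 12×12/132 = 1.09 V, R_Th = R_1‖R_2 = 10.9 kΩ.
Base-emitter loop: V_Th = I_B·R_Th + V_BE + (β+1)I_B·R_E, so I_B = (1.09 − 0.7) / (10.9 + 51×1.5) = 0.00447 mA.
I_C = β·I_B = 50×0.00447 = 0.224 mA, and I_E = (β+1)I_B = 0.228 mA.
V_CE = V_CC − I_C·R_C − I_E·R_E = 12 − 0.224×1 − 0.228×1.5 = 11.4 V.
V_CE = 11.4 V > 0.2 V confirms active-region operation.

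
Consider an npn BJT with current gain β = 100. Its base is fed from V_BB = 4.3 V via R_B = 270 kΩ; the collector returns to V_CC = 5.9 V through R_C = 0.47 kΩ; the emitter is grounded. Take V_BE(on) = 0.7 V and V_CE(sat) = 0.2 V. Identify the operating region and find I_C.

active; I_C ≈ 1.3 mA

Assume active. Base-emitter loop: I_B = (V_BB − V_BE)/R_B = (4.3 − 0.7)/270 = 0.0133 mA.
I_C = β·I_B = 100×0.0133 = 1.33 mA.
V_CE = V_CC − I_C·R_C = 5.9 − 1.33×0.47 = 5.27 V > V_CE(sat), so the active-region assumption holds.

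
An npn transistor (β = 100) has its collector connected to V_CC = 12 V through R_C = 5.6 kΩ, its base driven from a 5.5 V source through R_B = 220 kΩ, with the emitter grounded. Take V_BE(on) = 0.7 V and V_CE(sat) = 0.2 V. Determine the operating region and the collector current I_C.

saturation; I_C ≈ 2.1 mA

Assume active: I_B = (5.5 − 0.7)/220 = 0.0218 mA, giving I_C = β·I_B = 2.18 mA.
But then V_CE = 12 − 2.18×5.6 = -0.218 V < V_CE(sat) = 0.2 V — impossible in the active region.
So the transistor is saturated. With V_CE = 0.2 V, I_C = (V_CC − 0.2)/R_C = 11.8/5.6 = 2.11 mA.
Check: β·I_B = 2.18 mA > I_C = 2.11 mA, confirming saturation.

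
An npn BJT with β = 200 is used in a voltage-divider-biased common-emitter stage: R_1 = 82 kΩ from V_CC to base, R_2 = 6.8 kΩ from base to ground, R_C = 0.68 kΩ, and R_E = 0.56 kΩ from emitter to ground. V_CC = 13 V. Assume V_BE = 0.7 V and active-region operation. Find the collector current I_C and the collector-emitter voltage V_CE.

Thevenize the base divider: V_Th = V_CC·R_2/(R_1+R_2) = 13×6.8/88.8 = 0.995 V, R_Th = R_1‖R_2 = 6.28 kΩ.
Base-emitter loop: V_Th = I_B·R_Th + V_BE + (β+1)I_B·R_E, so I_B = (0.995 − 0.7) / (6.28 + 201×0.56) = 0.00249 mA.
I_C = β·I_B = 200×0.00249 = 0.497 mA, and I_E = (β+1)I_B = 0.5 mA.
V_CE = V_CC − I_C·R_C − I_E·R_E = 13 − 0.497×0.68 − 0.5×0.56 = 12.4 V.
V_CE = 12.4 V > 0.2 V confirms active-region operation.

I_C ≈ 0.5 mA, V_CE ≈ 12 V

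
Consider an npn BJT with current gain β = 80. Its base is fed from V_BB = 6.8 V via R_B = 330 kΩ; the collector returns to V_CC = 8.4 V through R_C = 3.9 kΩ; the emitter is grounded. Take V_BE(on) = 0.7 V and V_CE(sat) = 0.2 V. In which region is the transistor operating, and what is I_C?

Assume active. Base-emitter loop: I_B = (V_BB − V_BE)/R_B = (6.8 − 0.7)/330 = 0.0185 mA.
I_C = β·I_B = 80×0.0185 = 1.48 mA.
V_CE = V_CC − I_C·R_C = 8.4 − 1.48×3.9 = 2.63 V > V_CE(sat), so the active-region assumption holds.

active; I_C ≈ 1.5 mA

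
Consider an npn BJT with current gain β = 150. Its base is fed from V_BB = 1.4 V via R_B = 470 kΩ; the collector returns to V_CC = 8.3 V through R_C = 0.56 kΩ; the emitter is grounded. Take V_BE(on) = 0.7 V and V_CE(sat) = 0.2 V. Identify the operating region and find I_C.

active; I_C ≈ 0.22 mA

Assume active. Base-emitter loop: I_B = (V_BB − V_BE)/R_B = (1.4 − 0.7)/470 = 0.00149 mA.
I_C = β·I_B = 150×0.00149 = 0.223 mA.
V_CE = V_CC − I_C·R_C = 8.3 − 0.223×0.56 = 8.17 V > V_CE(sat), so the active-region assumption holds.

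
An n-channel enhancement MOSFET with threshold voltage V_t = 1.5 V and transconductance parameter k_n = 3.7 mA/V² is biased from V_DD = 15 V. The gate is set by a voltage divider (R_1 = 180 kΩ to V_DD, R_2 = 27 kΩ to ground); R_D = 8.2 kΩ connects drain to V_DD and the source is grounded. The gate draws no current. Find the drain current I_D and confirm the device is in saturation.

V_G = V_DD·R_2/(R_1+R_2) = 15×27/207 = 1.96 V. With the source grounded, V_GS = V_G = 1.96 V.
Assume saturation: I_D = (k_n/2)(V_GS − V_t)² = (3.7/2)×(1.96 − 1.5)² = 1.85×0.457² = 0.386 mA.
V_DS = V_DD − I_D·R_D = 15 − 0.386×8.2 = 11.8 V.
Saturation requires V_DS ≥ V_GS − V_t = 0.457 V; 11.8 ≥ 0.457 ✓.

I_D ≈ 0.39 mA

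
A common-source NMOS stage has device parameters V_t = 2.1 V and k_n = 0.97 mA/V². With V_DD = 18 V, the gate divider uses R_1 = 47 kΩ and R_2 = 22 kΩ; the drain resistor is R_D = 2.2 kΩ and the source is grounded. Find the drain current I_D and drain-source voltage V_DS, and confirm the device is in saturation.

I_D ≈ 6.4 mA, V_DS ≈ 3.9 V

V_G = V_DD·R_2/(R_1+R_2) = 18×22/69 = 5.74 V. With the source grounded, V_GS = V_G = 5.74 V.
Assume saturation: I_D = (k_n/2)(V_GS − V_t)² = (0.97/2)×(5.74 − 2.1)² = 0.485×3.64² = 6.42 mA.
V_DS = V_DD − I_D·R_D = 18 − 6.42×2.2 = 3.87 V.
Saturation requires V_DS ≥ V_GS − V_t = 3.64 V; 3.87 ≥ 3.64 ✓.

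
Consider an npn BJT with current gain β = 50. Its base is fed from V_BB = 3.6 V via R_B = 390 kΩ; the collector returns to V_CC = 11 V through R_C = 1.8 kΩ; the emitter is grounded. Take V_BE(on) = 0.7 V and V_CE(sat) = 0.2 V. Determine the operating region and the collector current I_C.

active; I_C ≈ 0.37 mA

Assume active. Base-emitter loop: I_B = (V_BB − V_BE)/R_B = (3.6 − 0.7)/390 = 0.00744 mA.
I_C = β·I_B = 50×0.00744 = 0.372 mA.
V_CE = V_CC − I_C·R_C = 11 − 0.372×1.8 = 10.3 V > V_CE(sat), so the active-region assumption holds.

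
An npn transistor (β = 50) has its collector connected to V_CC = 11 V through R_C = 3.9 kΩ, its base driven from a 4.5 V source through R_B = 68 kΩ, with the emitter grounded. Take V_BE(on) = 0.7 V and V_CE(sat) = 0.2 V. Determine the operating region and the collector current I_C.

Assume active: I_B = (4.5 − 0.7)/68 = 0.0559 mA, giving I_C = β·I_B = 2.79 mA.
But then V_CE = 11 − 2.79×3.9 = 0.103 V < V_CE(sat) = 0.2 V — impossible in the active region.
So the transistor is saturated. With V_CE = 0.2 V, I_C = (V_CC − 0.2)/R_C = 10.8/3.9 = 2.77 mA.
Check: β·I_B = 2.79 mA > I_C = 2.77 mA, confirming saturation.

saturation; I_C ≈ 2.8 mA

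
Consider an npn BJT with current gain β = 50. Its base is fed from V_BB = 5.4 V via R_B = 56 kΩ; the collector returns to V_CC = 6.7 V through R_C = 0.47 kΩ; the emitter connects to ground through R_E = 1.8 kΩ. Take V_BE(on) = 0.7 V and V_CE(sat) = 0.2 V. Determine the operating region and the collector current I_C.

active; I_C ≈ 1.6 mA

Assume active. Base-emitter loop: I_B = (V_BB − V_BE)/(R_B + (β+1)R_E) = (5.4 − 0.7)/(56 + 51×1.8) = 0.0318 mA.
I_C = β·I_B = 50×0.0318 = 1.59 mA.
V_CE = V_CC − I_C·R_C − I_E·R_E = 6.7 − 1.59×0.47 − 1.62×1.8 = 3.03 V > V_CE(sat), so the active-region assumption holds.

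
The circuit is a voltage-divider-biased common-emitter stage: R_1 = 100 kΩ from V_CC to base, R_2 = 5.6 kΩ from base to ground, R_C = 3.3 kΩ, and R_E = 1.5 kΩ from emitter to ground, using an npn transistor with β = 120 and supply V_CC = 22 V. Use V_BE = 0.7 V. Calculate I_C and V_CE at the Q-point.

I_C ≈ 0.3 mA, V_CE ≈ 21 V

Thevenize the base divider: V_Th = V_CC·R_2/(R_1+R_2) = 22×5.6/106 = 1.17 V, R_Th = R_1‖R_2 = 5.3 kΩ.
Base-emitter loop: V_Th = I_B·R_Th + V_BE + (β+1)I_B·R_E, so I_B = (1.17 − 0.7) / (5.3 + 121×1.5) = 0.0025 mA.
I_C = β·I_B = 120×0.0025 = 0.3 mA, and I_E = (β+1)I_B = 0.302 mA.
V_CE = V_CC − I_C·R_C − I_E·R_E = 22 − 0.3×3.3 − 0.302×1.5 = 20.6 V.
V_CE = 20.6 V > 0.2 V confirms active-region operation.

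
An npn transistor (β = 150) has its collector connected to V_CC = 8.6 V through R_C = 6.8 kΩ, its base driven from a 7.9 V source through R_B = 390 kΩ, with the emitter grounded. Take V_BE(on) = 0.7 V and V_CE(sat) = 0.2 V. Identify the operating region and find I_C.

Assume active: I_B = (7.9 − 0.7)/390 = 0.0185 mA, giving I_C = β·I_B = 2.77 mA.
But then V_CE = 8.6 − 2.77×6.8 = -10.2 V < V_CE(sat) = 0.2 V — impossible in the active region.
So the transistor is saturated. With V_CE = 0.2 V, I_C = (V_CC − 0.2)/R_C = 8.4/6.8 = 1.24 mA.
Check: β·I_B = 2.77 mA > I_C = 1.24 mA, confirming saturation.

saturation; I_C ≈ 1.2 mA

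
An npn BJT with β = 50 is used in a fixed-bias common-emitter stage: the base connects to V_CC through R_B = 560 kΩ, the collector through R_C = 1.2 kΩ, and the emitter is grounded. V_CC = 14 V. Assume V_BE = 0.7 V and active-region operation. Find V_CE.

Base loop: V_CC = I_B·R_B + V_BE, so I_B = (14 − 0.7)/560 kΩ = 0.0238 mA.
In the active region I_C = β·I_B = 50 × 0.0238 = 1.19 mA.
Collector loop: V_CE = V_CC − I_C·R_C = 14 − 1.19×1.2 = 12.6 V.
Since V_CE = 12.6 V > V_CE(sat) ≈ 0.2 V, the transistor is in the active region as assumed.

V_CE ≈ 13 V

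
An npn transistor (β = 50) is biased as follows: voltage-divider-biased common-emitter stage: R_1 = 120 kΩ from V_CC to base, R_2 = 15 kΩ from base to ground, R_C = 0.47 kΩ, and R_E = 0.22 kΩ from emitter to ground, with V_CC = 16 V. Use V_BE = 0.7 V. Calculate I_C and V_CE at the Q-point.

Thevenize the base divider: V_Th = V_CC·R_2/(R_1+R_2) = 16×15/135 = 1.78 V, R_Th = R_1‖R_2 = 13.3 kΩ.
Base-emitter loop: V_Th = I_B·R_Th + V_BE + (β+1)I_B·R_E, so I_B = (1.78 − 0.7) / (13.3 + 51×0.22) = 0.0439 mA.
I_C = β·I_B = 50×0.0439 = 2.19 mA, and I_E = (β+1)I_B = 2.24 mA.
V_CE = V_CC − I_C·R_C − I_E·R_E = 16 − 2.19×0.47 − 2.24×0.22 = 14.5 V.
V_CE = 14.5 V > 0.2 V confirms active-region operation.

I_C ≈ 2.2 mA, V_CE ≈ 14 V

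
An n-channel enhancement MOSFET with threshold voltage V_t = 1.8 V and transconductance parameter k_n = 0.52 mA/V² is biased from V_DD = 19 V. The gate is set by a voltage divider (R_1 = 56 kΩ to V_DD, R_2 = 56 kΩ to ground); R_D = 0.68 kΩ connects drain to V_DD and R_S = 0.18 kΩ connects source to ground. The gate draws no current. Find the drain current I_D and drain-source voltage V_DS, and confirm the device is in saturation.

V_G = V_DD·R_2/(R_1+R_2) = 19×56/112 = 9.5 V.
Assume saturation: I_D = (k_n/2)(V_GS − V_t)² with V_GS = V_G − I_D·R_S = 9.5 − 0.18·I_D.
Substituting gives 0.00842·I_D² − 1.72·I_D + 15.4 = 0, with roots I_D = 9.39 or 195 mA.
The root I_D = 195 mA gives V_GS = -25.6 V ≤ V_t, so take I_D = 9.39 mA.
Then V_GS = 7.81 V and V_DS = V_DD − I_D(R_D+R_S) = 19 − 9.39×0.86 = 10.9 V.
Saturation requires V_DS ≥ V_GS − V_t = 6.01 V; 10.9 ≥ 6.01 ✓.

I_D ≈ 9.4 mA, V_DS ≈ 11 V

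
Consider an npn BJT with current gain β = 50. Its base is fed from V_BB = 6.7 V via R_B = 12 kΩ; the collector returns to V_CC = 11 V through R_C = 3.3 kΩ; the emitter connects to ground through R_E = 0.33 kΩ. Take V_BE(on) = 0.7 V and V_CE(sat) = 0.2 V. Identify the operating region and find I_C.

Assume active: I_B = (6.7 − 0.7)/(12 + 51×0.33) = 0.208 mA, I_C = β·I_B = 10.4 mA.
Then V_CE = 11 − 10.4×3.3 − 10.6×0.33 = -26.8 V < 0.2 V — the active assumption fails.
Re-solve with V_CE = 0.2 V. KCL at the emitter: V_E/R_E = (V_BB−0.7−V_E)/R_B + (V_CC−0.2−V_E)/R_C, giving V_E = 1.1 V.
I_C = (V_CC − 0.2 − V_E)/R_C = (10.8 − 1.1)/3.3 = 2.94 mA.
Check: I_B = (6 − 1.1)/12 = 0.408 mA, and β·I_B = 20.4 mA > I_C, confirming saturation.

saturation; I_C ≈ 2.9 mA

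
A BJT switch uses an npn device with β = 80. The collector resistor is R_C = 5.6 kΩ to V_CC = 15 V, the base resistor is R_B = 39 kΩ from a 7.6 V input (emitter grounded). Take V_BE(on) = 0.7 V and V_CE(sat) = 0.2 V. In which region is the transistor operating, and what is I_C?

Assume active: I_B = (7.6 − 0.7)/39 = 0.177 mA, giving I_C = β·I_B = 14.2 mA.
But then V_CE = 15 − 14.2×5.6 = -64.3 V < V_CE(sat) = 0.2 V — impossible in the active region.
So the transistor is saturated. With V_CE = 0.2 V, I_C = (V_CC − 0.2)/R_C = 14.8/5.6 = 2.64 mA.
Check: β·I_B = 14.2 mA > I_C = 2.64 mA, confirming saturation.

saturation; I_C ≈ 2.6 mA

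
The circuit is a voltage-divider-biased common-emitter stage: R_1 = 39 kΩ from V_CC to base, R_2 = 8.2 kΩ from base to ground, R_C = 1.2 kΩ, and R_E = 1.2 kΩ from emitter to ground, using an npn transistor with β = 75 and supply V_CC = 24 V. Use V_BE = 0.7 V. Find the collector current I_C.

Thevenize the base divider: V_Th = V_CC·R_2/(R_1+R_2) = 24×8.2/47.2 = 4.17 V, R_Th = R_1‖R_2 = 6.78 kΩ.
Base-emitter loop: V_Th = I_B·R_Th + V_BE + (β+1)I_B·R_E, so I_B = (4.17 − 0.7) / (6.78 + 76×1.2) = 0.0354 mA.
I_C = β·I_B = 75×0.0354 = 2.66 mA, and I_E = (β+1)I_B = 2.69 mA.
V_CE = V_CC − I_C·R_C − I_E·R_E = 24 − 2.66×1.2 − 2.69×1.2 = 17.6 V.
V_CE = 17.6 V > 0.2 V confirms active-region operation.

I_C ≈ 2.7 mA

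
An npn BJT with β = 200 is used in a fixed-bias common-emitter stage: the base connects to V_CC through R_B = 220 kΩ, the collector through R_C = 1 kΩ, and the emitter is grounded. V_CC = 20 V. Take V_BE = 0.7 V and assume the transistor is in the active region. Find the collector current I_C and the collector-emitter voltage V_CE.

I_C ≈ 18 mA, V_CE ≈ 2.5 V

Base loop: V_CC = I_B·R_B + V_BE, so I_B = (20 − 0.7)/220 kΩ = 0.0877 mA.
In the active region I_C = β·I_B = 200 × 0.0877 = 17.5 mA.
Collector loop: V_CE = V_CC − I_C·R_C = 20 − 17.5×1 = 2.45 V.
Since V_CE = 2.45 V > V_CE(sat) ≈ 0.2 V, the transistor is in the active region as assumed.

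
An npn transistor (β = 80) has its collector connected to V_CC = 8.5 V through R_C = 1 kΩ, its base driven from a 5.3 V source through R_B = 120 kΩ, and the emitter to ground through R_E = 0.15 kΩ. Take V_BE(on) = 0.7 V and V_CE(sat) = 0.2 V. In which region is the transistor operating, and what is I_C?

active; I_C ≈ 2.8 mA

Assume active. Base-emitter loop: I_B = (V_BB − V_BE)/(R_B + (β+1)R_E) = (5.3 − 0.7)/(120 + 81×0.15) = 0.0348 mA.
I_C = β·I_B = 80×0.0348 = 2.78 mA.
V_CE = V_CC − I_C·R_C − I_E·R_E = 8.5 − 2.78×1 − 2.82×0.15 = 5.29 V > V_CE(sat), so the active-region assumption holds.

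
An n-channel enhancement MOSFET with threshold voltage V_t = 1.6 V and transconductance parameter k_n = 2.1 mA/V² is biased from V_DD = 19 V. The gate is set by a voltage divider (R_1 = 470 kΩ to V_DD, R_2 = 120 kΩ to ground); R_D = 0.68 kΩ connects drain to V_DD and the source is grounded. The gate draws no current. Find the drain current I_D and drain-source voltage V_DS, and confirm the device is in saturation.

I_D ≈ 5.4 mA, V_DS ≈ 15 V

V_G = V_DD·R_2/(R_1+R_2) = 19×120/590 = 3.86 V. With the source grounded, V_GS = V_G = 3.86 V.
Assume saturation: I_D = (k_n/2)(V_GS − V_t)² = (2.1/2)×(3.86 − 1.6)² = 1.05×2.26² = 5.38 mA.
V_DS = V_DD − I_D·R_D = 19 − 5.38×0.68 = 15.3 V.
Saturation requires V_DS ≥ V_GS − V_t = 2.26 V; 15.3 ≥ 2.26 ✓.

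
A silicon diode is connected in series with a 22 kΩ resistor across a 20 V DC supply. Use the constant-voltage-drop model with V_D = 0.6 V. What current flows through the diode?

I ≈ 0.88 mA

KVL around the loop: 20 = V_D + I·R = 0.6 + I × 22 kΩ.
So I = (20 − 0.6) / 22 kΩ = 19.4 / 22 = 0.882 mA.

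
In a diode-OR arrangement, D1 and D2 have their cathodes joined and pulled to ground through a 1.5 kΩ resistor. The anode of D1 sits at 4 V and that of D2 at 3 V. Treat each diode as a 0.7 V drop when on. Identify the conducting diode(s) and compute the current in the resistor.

Assume both conduct. Then node N would need to be at both 4−0.7 = 3.3 V and 3−0.7 = 2.3 V, which is impossible.
Assume only D1 conducts: V_N = 4 − 0.7 = 3.3 V, so I_R = 3.3/1.5 = 2.2 mA.
Check D2: its anode-to-cathode voltage is 3 − 3.3 = -0.3 V < 0.7 V, so it is off. The assumption is consistent.

Only D1 conducts; I_R ≈ 2.2 mA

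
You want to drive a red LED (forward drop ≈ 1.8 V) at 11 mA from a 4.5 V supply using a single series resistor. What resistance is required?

R ≈ 0.25 kΩ

The resistor drops V_S − V_D = 4.5 − 1.8 = 2.7 V at 11 mA.
R = 2.7 V / 11 mA = 0.245 kΩ.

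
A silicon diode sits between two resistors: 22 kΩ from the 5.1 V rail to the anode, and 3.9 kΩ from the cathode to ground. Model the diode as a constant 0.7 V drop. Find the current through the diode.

The two resistors are in series with the diode, so KVL gives 5.1 = I·22 + 0.7 + I·3.9.
I = (5.1 − 0.7) / (22 + 3.9) kΩ = 4.4 / 25.9 = 0.17 mA.

I ≈ 0.17 mA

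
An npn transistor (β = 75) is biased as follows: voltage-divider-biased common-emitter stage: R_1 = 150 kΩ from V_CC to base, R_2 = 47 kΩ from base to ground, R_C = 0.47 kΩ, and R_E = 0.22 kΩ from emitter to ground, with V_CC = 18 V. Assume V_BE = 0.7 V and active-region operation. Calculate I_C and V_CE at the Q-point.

I_C ≈ 5.1 mA, V_CE ≈ 14 V

Thevenize the base divider: V_Th = V_CC·R_2/(R_1+R_2) = 18×47/197 = 4.29 V, R_Th = R_1‖R_2 = 35.8 kΩ.
Base-emitter loop: V_Th = I_B·R_Th + V_BE + (β+1)I_B·R_E, so I_B = (4.29 − 0.7) / (35.8 + 76×0.22) = 0.0685 mA.
I_C = β·I_B = 75×0.0685 = 5.13 mA, and I_E = (β+1)I_B = 5.2 mA.
V_CE = V_CC − I_C·R_C − I_E·R_E = 18 − 5.13×0.47 − 5.2×0.22 = 14.4 V.
V_CE = 14.4 V > 0.2 V confirms active-region operation.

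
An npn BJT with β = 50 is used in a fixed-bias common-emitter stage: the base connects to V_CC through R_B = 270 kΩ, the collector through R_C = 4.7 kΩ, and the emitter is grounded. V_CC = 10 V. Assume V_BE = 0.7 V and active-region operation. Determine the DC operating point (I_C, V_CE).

I_C ≈ 1.7 mA, V_CE ≈ 1.9 V

Base loop: V_CC = I_B·R_B + V_BE, so I_B = (10 − 0.7)/270 kΩ = 0.0344 mA.
In the active region I_C = β·I_B = 50 × 0.0344 = 1.72 mA.
Collector loop: V_CE = V_CC − I_C·R_C = 10 − 1.72×4.7 = 1.91 V.
Since V_CE = 1.91 V > V_CE(sat) ≈ 0.2 V, the transistor is in the active region as assumed.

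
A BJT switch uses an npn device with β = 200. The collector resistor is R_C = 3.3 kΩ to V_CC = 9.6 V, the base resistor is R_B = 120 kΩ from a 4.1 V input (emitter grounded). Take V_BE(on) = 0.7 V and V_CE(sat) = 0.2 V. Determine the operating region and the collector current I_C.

Assume active: I_B = (4.1 − 0.7)/120 = 0.0283 mA, giving I_C = β·I_B = 5.67 mA.
But then V_CE = 9.6 − 5.67×3.3 = -9.1 V < V_CE(sat) = 0.2 V — impossible in the active region.
So the transistor is saturated. With V_CE = 0.2 V, I_C = (V_CC − 0.2)/R_C = 9.4/3.3 = 2.85 mA.
Check: β·I_B = 5.67 mA > I_C = 2.85 mA, confirming saturation.

saturation; I_C ≈ 2.8 mA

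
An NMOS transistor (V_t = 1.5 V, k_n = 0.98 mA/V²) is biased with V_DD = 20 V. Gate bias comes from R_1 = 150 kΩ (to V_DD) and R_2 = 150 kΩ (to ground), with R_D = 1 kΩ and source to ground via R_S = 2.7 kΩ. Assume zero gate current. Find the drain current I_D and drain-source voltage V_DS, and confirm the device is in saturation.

I_D ≈ 2.3 mA, V_DS ≈ 11 V

V_G = V_DD·R_2/(R_1+R_2) = 20×150/300 = 10 V.
Assume saturation: I_D = (k_n/2)(V_GS − V_t)² with V_GS = V_G − I_D·R_S = 10 − 2.7·I_D.
Substituting gives 3.57·I_D² − 23.5·I_D + 35.4 = 0, with roots I_D = 2.34 or 4.24 mA.
The root I_D = 4.24 mA gives V_GS = -1.44 V ≤ V_t, so take I_D = 2.34 mA.
Then V_GS = 3.68 V and V_DS = V_DD − I_D(R_D+R_S) = 20 − 2.34×3.7 = 11.3 V.
Saturation requires V_DS ≥ V_GS − V_t = 2.18 V; 11.3 ≥ 2.18 ✓.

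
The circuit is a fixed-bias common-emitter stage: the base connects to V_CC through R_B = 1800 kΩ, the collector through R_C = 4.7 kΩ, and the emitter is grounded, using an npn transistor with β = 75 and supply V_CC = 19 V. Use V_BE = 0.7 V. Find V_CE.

V_CE ≈ 15 V

Base loop: V_CC = I_B·R_B + V_BE, so I_B = (19 − 0.7)/1800 kΩ = 0.0102 mA.
In the active region I_C = β·I_B = 75 × 0.0102 = 0.763 mA.
Collector loop: V_CE = V_CC − I_C·R_C = 19 − 0.763×4.7 = 15.4 V.
Since V_CE = 15.4 V > V_CE(sat) ≈ 0.2 V, the transistor is in the active region as assumed.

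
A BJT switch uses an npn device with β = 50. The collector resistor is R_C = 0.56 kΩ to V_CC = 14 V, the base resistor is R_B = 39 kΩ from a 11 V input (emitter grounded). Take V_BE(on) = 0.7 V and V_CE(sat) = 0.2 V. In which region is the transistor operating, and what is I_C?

Assume active. Base-emitter loop: I_B = (V_BB − V_BE)/R_B = (11 − 0.7)/39 = 0.264 mA.
I_C = β·I_B = 50×0.264 = 13.2 mA.
V_CE = V_CC − I_C·R_C = 14 − 13.2×0.56 = 6.61 V > V_CE(sat), so the active-region assumption holds.

active; I_C ≈ 13 mA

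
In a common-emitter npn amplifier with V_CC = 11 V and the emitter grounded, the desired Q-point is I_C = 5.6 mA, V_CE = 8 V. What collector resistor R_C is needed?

Collector loop: V_CC = I_C·R_C + V_CE.
R_C = (V_CC − V_CE)/I_C = (11 − 8)/5.6 = 0.536 kΩ.

R_C ≈ 0.54 kΩ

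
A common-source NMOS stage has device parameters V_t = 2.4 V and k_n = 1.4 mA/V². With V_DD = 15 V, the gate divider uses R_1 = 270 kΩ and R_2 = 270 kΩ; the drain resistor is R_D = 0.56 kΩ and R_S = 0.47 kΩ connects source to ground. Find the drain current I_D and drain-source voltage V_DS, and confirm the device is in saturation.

V_G = V_DD·R_2/(R_1+R_2) = 15×270/540 = 7.5 V.
Assume saturation: I_D = (k_n/2)(V_GS − V_t)² with V_GS = V_G − I_D·R_S = 7.5 − 0.47·I_D.
Substituting gives 0.155·I_D² − 4.36·I_D + 18.2 = 0, with roots I_D = 5.11 or 23.1 mA.
The root I_D = 23.1 mA gives V_GS = -3.34 V ≤ V_t, so take I_D = 5.11 mA.
Then V_GS = 5.1 V and V_DS = V_DD − I_D(R_D+R_S) = 15 − 5.11×1.03 = 9.74 V.
Saturation requires V_DS ≥ V_GS − V_t = 2.7 V; 9.74 ≥ 2.7 ✓.

I_D ≈ 5.1 mA, V_DS ≈ 9.7 V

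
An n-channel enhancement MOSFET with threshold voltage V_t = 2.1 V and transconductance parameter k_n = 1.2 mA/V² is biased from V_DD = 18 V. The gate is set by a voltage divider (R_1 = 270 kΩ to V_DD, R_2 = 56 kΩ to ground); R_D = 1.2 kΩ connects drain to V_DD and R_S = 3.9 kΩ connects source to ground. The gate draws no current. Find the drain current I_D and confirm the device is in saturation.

V_G = V_DD·R_2/(R_1+R_2) = 18×56/326 = 3.09 V.
Assume saturation: I_D = (k_n/2)(V_GS − V_t)² with V_GS = V_G − I_D·R_S = 3.09 − 3.9·I_D.
Substituting gives 9.13·I_D² − 5.64·I_D + 0.59 = 0, with roots I_D = 0.133 or 0.485 mA.
The root I_D = 0.485 mA gives V_GS = 1.2 V ≤ V_t, so take I_D = 0.133 mA.
Then V_GS = 2.57 V and V_DS = V_DD − I_D(R_D+R_S) = 18 − 0.133×5.1 = 17.3 V.
Saturation requires V_DS ≥ V_GS − V_t = 0.472 V; 17.3 ≥ 0.472 ✓.

I_D ≈ 0.13 mA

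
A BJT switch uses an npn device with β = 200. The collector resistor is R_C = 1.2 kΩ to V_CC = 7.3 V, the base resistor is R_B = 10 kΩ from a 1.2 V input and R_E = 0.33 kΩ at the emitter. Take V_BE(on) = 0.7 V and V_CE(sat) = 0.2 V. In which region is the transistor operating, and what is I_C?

active; I_C ≈ 1.3 mA

Assume active. Base-emitter loop: I_B = (V_BB − V_BE)/(R_B + (β+1)R_E) = (1.2 − 0.7)/(10 + 201×0.33) = 0.00655 mA.
I_C = β·I_B = 200×0.00655 = 1.31 mA.
V_CE = V_CC − I_C·R_C − I_E·R_E = 7.3 − 1.31×1.2 − 1.32×0.33 = 5.29 V > V_CE(sat), so the active-region assumption holds.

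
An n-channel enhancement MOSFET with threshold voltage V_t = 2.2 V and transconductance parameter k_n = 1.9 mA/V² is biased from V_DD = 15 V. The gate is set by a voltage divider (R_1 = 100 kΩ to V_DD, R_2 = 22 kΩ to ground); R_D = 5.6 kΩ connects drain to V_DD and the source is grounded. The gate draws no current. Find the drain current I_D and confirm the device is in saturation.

I_D ≈ 0.24 mA

V_G = V_DD·R_2/(R_1+R_2) = 15×22/122 = 2.7 V. With the source grounded, V_GS = V_G = 2.7 V.
Assume saturation: I_D = (k_n/2)(V_GS − V_t)² = (1.9/2)×(2.7 − 2.2)² = 0.95×0.505² = 0.242 mA.
V_DS = V_DD − I_D·R_D = 15 − 0.242×5.6 = 13.6 V.
Saturation requires V_DS ≥ V_GS − V_t = 0.505 V; 13.6 ≥ 0.505 ✓.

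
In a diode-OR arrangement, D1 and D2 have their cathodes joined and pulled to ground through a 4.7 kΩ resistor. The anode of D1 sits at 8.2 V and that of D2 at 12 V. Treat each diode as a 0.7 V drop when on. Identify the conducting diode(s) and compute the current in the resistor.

Only D2 conducts; I_R ≈ 2.4 mA

Assume both conduct. Then node N would need to be at both 8.2−0.7 = 7.5 V and 12−0.7 = 11.3 V, which is impossible.
Assume only D2 conducts: V_N = 12 − 0.7 = 11.3 V, so I_R = 11.3/4.7 = 2.4 mA.
Check D1: its anode-to-cathode voltage is 8.2 − 11.3 = -3.1 V < 0.7 V, so it is off. The assumption is consistent.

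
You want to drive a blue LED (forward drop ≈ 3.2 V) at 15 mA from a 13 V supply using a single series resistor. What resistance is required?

The resistor drops V_S − V_D = 13 − 3.2 = 9.8 V at 15 mA.
R = 9.8 V / 15 mA = 0.653 kΩ.

R ≈ 0.65 kΩ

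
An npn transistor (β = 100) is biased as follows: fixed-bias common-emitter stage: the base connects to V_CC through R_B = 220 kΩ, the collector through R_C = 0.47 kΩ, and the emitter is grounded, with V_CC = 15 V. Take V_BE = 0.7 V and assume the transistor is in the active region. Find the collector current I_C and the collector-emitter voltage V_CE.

Base loop: V_CC = I_B·R_B + V_BE, so I_B = (15 − 0.7)/220 kΩ = 0.065 mA.
In the active region I_C = β·I_B = 100 × 0.065 = 6.5 mA.
Collector loop: V_CE = V_CC − I_C·R_C = 15 − 6.5×0.47 = 11.9 V.
Since V_CE = 11.9 V > V_CE(sat) ≈ 0.2 V, the transistor is in the active region as assumed.

I_C ≈ 6.5 mA, V_CE ≈ 12 V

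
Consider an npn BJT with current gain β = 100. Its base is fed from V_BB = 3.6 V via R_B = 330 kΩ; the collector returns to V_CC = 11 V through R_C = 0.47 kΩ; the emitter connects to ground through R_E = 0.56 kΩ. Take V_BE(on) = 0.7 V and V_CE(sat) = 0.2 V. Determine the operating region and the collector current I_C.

active; I_C ≈ 0.75 mA

Assume active. Base-emitter loop: I_B = (V_BB − V_BE)/(R_B + (β+1)R_E) = (3.6 − 0.7)/(330 + 101×0.56) = 0.0075 mA.
I_C = β·I_B = 100×0.0075 = 0.75 mA.
V_CE = V_CC − I_C·R_C − I_E·R_E = 11 − 0.75×0.47 − 0.758×0.56 = 10.2 V > V_CE(sat), so the active-region assumption holds.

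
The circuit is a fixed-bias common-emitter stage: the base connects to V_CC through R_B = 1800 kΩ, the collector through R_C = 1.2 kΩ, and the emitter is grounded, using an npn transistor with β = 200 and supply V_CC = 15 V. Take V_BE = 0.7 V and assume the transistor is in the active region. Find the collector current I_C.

I_C ≈ 1.6 mA

Base loop: V_CC = I_B·R_B + V_BE, so I_B = (15 − 0.7)/1800 kΩ = 0.00794 mA.
In the active region I_C = β·I_B = 200 × 0.00794 = 1.59 mA.
Collector loop: V_CE = V_CC − I_C·R_C = 15 − 1.59×1.2 = 13.1 V.
Since V_CE = 13.1 V > V_CE(sat) ≈ 0.2 V, the transistor is in the active region as assumed.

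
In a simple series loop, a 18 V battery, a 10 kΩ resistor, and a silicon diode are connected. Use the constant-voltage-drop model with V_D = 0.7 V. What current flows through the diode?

I ≈ 1.7 mA

KVL around the loop: 18 = V_D + I·R = 0.7 + I × 10 kΩ.
So I = (18 − 0.7) / 10 kΩ = 17.3 / 10 = 1.73 mA.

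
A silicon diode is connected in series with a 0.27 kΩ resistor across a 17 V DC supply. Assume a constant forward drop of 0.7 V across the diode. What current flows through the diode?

I ≈ 60 mA

KVL around the loop: 17 = V_D + I·R = 0.7 + I × 0.27 kΩ.
So I = (17 − 0.7) / 0.27 kΩ = 16.3 / 0.27 = 60.4 mA.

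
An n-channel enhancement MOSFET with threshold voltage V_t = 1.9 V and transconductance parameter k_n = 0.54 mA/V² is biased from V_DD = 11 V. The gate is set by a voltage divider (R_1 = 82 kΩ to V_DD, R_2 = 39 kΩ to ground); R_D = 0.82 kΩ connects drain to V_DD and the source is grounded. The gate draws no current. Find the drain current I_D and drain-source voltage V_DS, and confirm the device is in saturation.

I_D ≈ 0.73 mA, V_DS ≈ 10 V

V_G = V_DD·R_2/(R_1+R_2) = 11×39/121 = 3.55 V. With the source grounded, V_GS = V_G = 3.55 V.
Assume saturation: I_D = (k_n/2)(V_GS − V_t)² = (0.54/2)×(3.55 − 1.9)² = 0.27×1.65² = 0.731 mA.
V_DS = V_DD − I_D·R_D = 11 − 0.731×0.82 = 10.4 V.
Saturation requires V_DS ≥ V_GS − V_t = 1.65 V; 10.4 ≥ 1.65 ✓.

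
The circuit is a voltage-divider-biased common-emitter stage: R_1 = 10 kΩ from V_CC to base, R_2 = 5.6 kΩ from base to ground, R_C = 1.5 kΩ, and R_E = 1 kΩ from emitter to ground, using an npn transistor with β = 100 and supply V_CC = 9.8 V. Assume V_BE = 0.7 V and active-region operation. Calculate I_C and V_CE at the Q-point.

Thevenize the base divider: V_Th = V_CC·R_2/(R_1+R_2) = 9.8×5.6/15.6 = 3.52 V, R_Th = R_1‖R_2 = 3.59 kΩ.
Base-emitter loop: V_Th = I_B·R_Th + V_BE + (β+1)I_B·R_E, so I_B = (3.52 − 0.7) / (3.59 + 101×1) = 0.0269 mA.
I_C = β·I_B = 100×0.0269 = 2.69 mA, and I_E = (β+1)I_B = 2.72 mA.
V_CE = V_CC − I_C·R_C − I_E·R_E = 9.8 − 2.69×1.5 − 2.72×1 = 3.04 V.
V_CE = 3.04 V > 0.2 V confirms active-region operation.

I_C ≈ 2.7 mA, V_CE ≈ 3 V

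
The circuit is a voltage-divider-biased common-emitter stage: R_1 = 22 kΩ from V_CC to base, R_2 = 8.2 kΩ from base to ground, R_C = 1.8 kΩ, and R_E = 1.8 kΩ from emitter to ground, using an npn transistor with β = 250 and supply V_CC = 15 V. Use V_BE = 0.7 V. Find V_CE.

Thevenize the base divider: V_Th = V_CC·R_2/(R_1+R_2) = 15×8.2/30.2 = 4.07 V, R_Th = R_1‖R_2 = 5.97 kΩ.
Base-emitter loop: V_Th = I_B·R_Th + V_BE + (β+1)I_B·R_E, so I_B = (4.07 − 0.7) / (5.97 + 251×1.8) = 0.00737 mA.
I_C = β·I_B = 250×0.00737 = 1.84 mA, and I_E = (β+1)I_B = 1.85 mA.
V_CE = V_CC − I_C·R_C − I_E·R_E = 15 − 1.84×1.8 − 1.85×1.8 = 8.36 V.
V_CE = 8.36 V > 0.2 V confirms active-region operation.

V_CE ≈ 8.4 V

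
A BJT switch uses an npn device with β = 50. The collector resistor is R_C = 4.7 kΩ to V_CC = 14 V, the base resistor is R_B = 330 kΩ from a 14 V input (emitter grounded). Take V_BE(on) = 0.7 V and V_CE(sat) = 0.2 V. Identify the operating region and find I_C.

active; I_C ≈ 2 mA

Assume active. Base-emitter loop: I_B = (V_BB − V_BE)/R_B = (14 − 0.7)/330 = 0.0403 mA.
I_C = β·I_B = 50×0.0403 = 2.02 mA.
V_CE = V_CC − I_C·R_C = 14 − 2.02×4.7 = 4.53 V > V_CE(sat), so the active-region assumption holds.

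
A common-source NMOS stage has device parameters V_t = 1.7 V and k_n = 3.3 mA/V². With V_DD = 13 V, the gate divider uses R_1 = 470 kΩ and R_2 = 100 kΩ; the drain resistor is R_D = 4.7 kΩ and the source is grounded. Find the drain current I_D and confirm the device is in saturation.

V_G = V_DD·R_2/(R_1+R_2) = 13×100/570 = 2.28 V. With the source grounded, V_GS = V_G = 2.28 V.
Assume saturation: I_D = (k_n/2)(V_GS − V_t)² = (3.3/2)×(2.28 − 1.7)² = 1.65×0.581² = 0.556 mA.
V_DS = V_DD − I_D·R_D = 13 − 0.556×4.7 = 10.4 V.
Saturation requires V_DS ≥ V_GS − V_t = 0.581 V; 10.4 ≥ 0.581 ✓.

I_D ≈ 0.56 mA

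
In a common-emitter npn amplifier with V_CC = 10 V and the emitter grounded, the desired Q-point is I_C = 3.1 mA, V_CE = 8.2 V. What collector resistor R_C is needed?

Collector loop: V_CC = I_C·R_C + V_CE.
R_C = (V_CC − V_CE)/I_C = (10 − 8.2)/3.1 = 0.581 kΩ.

R_C ≈ 0.58 kΩ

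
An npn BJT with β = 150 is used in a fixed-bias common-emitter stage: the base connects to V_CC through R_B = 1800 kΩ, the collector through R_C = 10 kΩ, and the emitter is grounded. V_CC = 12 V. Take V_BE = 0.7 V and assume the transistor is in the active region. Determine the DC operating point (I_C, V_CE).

Base loop: V_CC = I_B·R_B + V_BE, so I_B = (12 − 0.7)/1800 kΩ = 0.00628 mA.
In the active region I_C = β·I_B = 150 × 0.00628 = 0.942 mA.
Collector loop: V_CE = V_CC − I_C·R_C = 12 − 0.942×10 = 2.58 V.
Since V_CE = 2.58 V > V_CE(sat) ≈ 0.2 V, the transistor is in the active region as assumed.

I_C ≈ 0.94 mA, V_CE ≈ 2.6 V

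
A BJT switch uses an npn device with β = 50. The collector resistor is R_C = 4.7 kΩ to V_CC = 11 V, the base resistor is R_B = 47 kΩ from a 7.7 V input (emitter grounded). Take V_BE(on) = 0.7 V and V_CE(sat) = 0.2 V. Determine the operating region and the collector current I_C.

Assume active: I_B = (7.7 − 0.7)/47 = 0.149 mA, giving I_C = β·I_B = 7.45 mA.
But then V_CE = 11 − 7.45×4.7 = -24 V < V_CE(sat) = 0.2 V — impossible in the active region.
So the transistor is saturated. With V_CE = 0.2 V, I_C = (V_CC − 0.2)/R_C = 10.8/4.7 = 2.3 mA.
Check: β·I_B = 7.45 mA > I_C = 2.3 mA, confirming saturation.

saturation; I_C ≈ 2.3 mA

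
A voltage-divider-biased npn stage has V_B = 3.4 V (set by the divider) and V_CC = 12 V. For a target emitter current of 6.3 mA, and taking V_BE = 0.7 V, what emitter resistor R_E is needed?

R_E ≈ 0.43 kΩ

V_E = V_B − V_BE = 3.4 − 0.7 = 2.7 V.
R_E = V_E / I_E = 2.7 / 6.3 = 0.429 kΩ.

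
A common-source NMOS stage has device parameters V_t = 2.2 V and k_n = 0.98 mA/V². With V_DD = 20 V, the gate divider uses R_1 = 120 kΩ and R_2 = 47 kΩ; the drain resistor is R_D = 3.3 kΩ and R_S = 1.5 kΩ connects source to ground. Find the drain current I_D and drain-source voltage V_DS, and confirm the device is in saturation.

V_G = V_DD·R_2/(R_1+R_2) = 20×47/167 = 5.63 V.
Assume saturation: I_D = (k_n/2)(V_GS − V_t)² with V_GS = V_G − I_D·R_S = 5.63 − 1.5·I_D.
Substituting gives 1.1·I_D² − 6.04·I_D + 5.76 = 0, with roots I_D = 1.23 or 4.25 mA.
The root I_D = 4.25 mA gives V_GS = -0.745 V ≤ V_t, so take I_D = 1.23 mA.
Then V_GS = 3.78 V and V_DS = V_DD − I_D(R_D+R_S) = 20 − 1.23×4.8 = 14.1 V.
Saturation requires V_DS ≥ V_GS − V_t = 1.58 V; 14.1 ≥ 1.58 ✓.

I_D ≈ 1.2 mA, V_DS ≈ 14 V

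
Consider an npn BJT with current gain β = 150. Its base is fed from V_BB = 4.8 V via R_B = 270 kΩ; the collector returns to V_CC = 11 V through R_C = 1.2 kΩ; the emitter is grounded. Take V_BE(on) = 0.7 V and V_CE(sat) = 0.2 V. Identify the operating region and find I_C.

Assume active. Base-emitter loop: I_B = (V_BB − V_BE)/R_B = (4.8 − 0.7)/270 = 0.0152 mA.
I_C = β·I_B = 150×0.0152 = 2.28 mA.
V_CE = V_CC − I_C·R_C = 11 − 2.28×1.2 = 8.27 V > V_CE(sat), so the active-region assumption holds.

active; I_C ≈ 2.3 mA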